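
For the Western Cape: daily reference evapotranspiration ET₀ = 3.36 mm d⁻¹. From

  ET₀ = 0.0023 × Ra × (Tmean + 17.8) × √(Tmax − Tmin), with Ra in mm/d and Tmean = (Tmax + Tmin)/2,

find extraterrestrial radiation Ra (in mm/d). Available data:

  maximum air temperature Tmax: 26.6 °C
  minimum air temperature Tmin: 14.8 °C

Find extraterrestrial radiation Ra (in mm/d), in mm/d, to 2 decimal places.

Tmean = 20.70 °C; √ΔT = 3.4351
Ra = ET₀ / [0.0023 × (Tmean+17.8) × √ΔT] = 3.36 / (0.0023 × 38.50 × 3.4351) = 11.046 mm/d

11.05 mm/d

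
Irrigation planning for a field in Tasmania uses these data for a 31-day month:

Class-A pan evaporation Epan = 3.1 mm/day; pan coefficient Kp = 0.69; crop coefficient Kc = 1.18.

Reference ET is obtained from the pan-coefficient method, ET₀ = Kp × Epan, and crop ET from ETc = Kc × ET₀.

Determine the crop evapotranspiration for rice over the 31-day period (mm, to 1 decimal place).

ET₀ = 0.69 × 3.1 = 2.1390 mm/d
ETc = Kc × ET₀ = 1.18 × 2.1390 = 2.5240 mm/d
Over 31 days: 2.5240 × 31 = 78.244 mm

78.2 mm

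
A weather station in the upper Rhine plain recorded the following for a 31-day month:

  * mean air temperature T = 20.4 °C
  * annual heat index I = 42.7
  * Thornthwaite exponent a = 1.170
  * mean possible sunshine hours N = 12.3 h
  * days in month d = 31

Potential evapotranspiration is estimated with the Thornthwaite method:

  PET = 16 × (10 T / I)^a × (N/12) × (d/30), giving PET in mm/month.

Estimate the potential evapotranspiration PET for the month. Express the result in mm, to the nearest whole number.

106 mm

10T/I = 10 × 20.4 / 42.7 = 4.7775
(10T/I)^a = 4.7775^1.170 = 6.2325
Uncorrected PET = 16 × 6.2325 = 99.720 mm
Correction = (N/12)(d/30) = (12.3/12)(31/30) = 1.0592
PET = 99.720 × 1.0592 = 105.623 mm/month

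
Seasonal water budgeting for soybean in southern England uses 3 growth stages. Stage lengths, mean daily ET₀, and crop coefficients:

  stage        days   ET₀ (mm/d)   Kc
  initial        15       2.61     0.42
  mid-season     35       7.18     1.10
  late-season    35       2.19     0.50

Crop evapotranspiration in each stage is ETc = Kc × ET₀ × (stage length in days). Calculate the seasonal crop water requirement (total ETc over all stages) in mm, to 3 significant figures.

331 mm

initial: 0.42 × 2.61 × 15 = 16.44 mm
mid-season: 1.10 × 7.18 × 35 = 276.43 mm
late-season: 0.50 × 2.19 × 35 = 38.33 mm
Seasonal total = 331.20 mm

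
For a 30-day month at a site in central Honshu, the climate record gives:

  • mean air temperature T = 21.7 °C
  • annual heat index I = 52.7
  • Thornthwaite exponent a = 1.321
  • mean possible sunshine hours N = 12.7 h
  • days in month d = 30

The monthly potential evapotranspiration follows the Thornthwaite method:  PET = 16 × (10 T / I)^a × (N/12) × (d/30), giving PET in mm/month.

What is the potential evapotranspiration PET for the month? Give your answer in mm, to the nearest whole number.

110 mm

10T/I = 10 × 21.7 / 52.7 = 4.1176
(10T/I)^a = 4.1176^1.321 = 6.4855
Uncorrected PET = 16 × 6.4855 = 103.768 mm
Correction = (N/12)(d/30) = (12.7/12)(30/30) = 1.0583
PET = 103.768 × 1.0583 = 109.818 mm/month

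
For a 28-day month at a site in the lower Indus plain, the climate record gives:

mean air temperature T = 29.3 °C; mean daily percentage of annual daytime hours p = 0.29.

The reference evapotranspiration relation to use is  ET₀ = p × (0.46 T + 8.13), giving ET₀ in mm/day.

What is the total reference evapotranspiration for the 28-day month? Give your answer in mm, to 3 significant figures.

175 mm

ET₀ = 0.29 × (0.46 × 29.3 + 8.13) = 0.29 × 21.608 = 6.2663 mm/d
Monthly total = 6.2663 × 28 = 175.456 mm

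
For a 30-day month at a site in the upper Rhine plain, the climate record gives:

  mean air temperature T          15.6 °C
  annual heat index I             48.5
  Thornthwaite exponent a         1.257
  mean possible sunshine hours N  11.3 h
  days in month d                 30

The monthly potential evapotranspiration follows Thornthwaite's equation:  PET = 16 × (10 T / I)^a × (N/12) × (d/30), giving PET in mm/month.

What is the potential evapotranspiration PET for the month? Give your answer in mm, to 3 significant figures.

10T/I = 10 × 15.6 / 48.5 = 3.2165
(10T/I)^a = 3.2165^1.257 = 4.3429
Uncorrected PET = 16 × 4.3429 = 69.486 mm
Correction = (N/12)(d/30) = (11.3/12)(30/30) = 0.9417
PET = 69.486 × 0.9417 = 65.435 mm/month

65.4 mm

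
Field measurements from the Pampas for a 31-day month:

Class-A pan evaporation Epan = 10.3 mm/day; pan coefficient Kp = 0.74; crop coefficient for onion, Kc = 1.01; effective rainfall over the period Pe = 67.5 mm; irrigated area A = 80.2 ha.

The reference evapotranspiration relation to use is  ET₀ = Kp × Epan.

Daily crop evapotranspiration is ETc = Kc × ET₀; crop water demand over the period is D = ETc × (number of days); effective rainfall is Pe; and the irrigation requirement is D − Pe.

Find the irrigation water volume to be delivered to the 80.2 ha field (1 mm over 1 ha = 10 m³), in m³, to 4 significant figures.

ET₀ = 0.74 × 10.3 = 7.6220 mm/d
ETc = Kc × ET₀ = 1.01 × 7.6220 = 7.6982 mm/d
Crop demand D = ETc × 31 d = 7.6982 × 31 = 238.644 mm
D − Pe = 238.644 − 67.5 = 171.144 mm
Volume = 171.144 mm × 80.2 ha × 10 = 137257.5 m³

137300 m³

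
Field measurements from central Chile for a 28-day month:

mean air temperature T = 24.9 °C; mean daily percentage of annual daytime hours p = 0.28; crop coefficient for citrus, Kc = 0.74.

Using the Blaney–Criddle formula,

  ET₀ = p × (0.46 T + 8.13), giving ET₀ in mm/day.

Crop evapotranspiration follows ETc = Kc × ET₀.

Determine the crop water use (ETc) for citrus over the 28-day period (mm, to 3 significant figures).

114 mm

ET₀ = 0.28 × (0.46 × 24.9 + 8.13) = 0.28 × 19.584 = 5.4835 mm/d
ETc = Kc × ET₀ = 0.74 × 5.4835 = 4.0578 mm/d
Over 28 days: 4.0578 × 28 = 113.618 mm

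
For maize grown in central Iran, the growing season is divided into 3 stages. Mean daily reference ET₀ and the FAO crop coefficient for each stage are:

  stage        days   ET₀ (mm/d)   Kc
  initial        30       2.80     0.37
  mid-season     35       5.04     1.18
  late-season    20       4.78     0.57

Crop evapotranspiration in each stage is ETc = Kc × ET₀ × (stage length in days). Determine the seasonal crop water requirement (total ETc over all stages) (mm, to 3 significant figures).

294 mm

initial: 0.37 × 2.80 × 30 = 31.08 mm
mid-season: 1.18 × 5.04 × 35 = 208.15 mm
late-season: 0.57 × 4.78 × 20 = 54.49 mm
Seasonal total = 293.72 mm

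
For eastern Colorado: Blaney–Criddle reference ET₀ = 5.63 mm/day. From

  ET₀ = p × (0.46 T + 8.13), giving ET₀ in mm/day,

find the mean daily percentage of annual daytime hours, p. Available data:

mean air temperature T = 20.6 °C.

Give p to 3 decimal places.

0.320

p = ET₀ / (0.46 T + 8.13) = 5.63 / (0.46 × 20.6 + 8.13) = 5.63 / 17.606 = 0.3198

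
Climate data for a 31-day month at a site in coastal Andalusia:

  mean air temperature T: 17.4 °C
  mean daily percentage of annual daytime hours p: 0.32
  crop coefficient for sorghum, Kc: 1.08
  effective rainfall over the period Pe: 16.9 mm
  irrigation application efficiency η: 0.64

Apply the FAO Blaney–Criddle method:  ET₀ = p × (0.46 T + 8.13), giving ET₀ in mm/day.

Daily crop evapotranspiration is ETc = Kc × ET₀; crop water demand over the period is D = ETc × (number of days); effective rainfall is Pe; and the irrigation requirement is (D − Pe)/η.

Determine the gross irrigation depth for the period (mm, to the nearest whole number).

ET₀ = 0.32 × (0.46 × 17.4 + 8.13) = 0.32 × 16.134 = 5.1629 mm/d
ETc = Kc × ET₀ = 1.08 × 5.1629 = 5.5759 mm/d
Crop demand D = ETc × 31 d = 5.5759 × 31 = 172.853 mm
D − Pe = 172.853 − 16.9 = 155.953 mm
Gross irrigation = 155.953 / 0.64 = 243.677 mm

244 mm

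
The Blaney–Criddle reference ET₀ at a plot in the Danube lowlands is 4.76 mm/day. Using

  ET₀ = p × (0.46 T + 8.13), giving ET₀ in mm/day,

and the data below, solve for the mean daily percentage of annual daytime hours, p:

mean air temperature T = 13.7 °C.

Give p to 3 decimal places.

p = ET₀ / (0.46 T + 8.13) = 4.76 / (0.46 × 13.7 + 8.13) = 4.76 / 14.432 = 0.3298

0.330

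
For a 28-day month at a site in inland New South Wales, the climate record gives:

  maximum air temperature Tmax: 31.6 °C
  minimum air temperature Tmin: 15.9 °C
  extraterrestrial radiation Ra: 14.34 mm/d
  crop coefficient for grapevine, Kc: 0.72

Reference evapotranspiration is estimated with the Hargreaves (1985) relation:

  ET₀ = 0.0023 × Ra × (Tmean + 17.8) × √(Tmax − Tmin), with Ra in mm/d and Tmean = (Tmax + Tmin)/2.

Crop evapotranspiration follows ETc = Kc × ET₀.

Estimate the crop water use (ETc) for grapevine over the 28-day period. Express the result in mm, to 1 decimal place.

109.5 mm

Tmean = (31.6 + 15.9)/2 = 23.75 °C
ET₀ = 0.0023 × 14.34 × (23.75 + 17.8) × √15.7 = 0.0023 × 14.34 × 41.55 × 3.9623 = 5.4299 mm/d
ETc = Kc × ET₀ = 0.72 × 5.4299 = 3.9095 mm/d
Over 28 days: 3.9095 × 28 = 109.466 mm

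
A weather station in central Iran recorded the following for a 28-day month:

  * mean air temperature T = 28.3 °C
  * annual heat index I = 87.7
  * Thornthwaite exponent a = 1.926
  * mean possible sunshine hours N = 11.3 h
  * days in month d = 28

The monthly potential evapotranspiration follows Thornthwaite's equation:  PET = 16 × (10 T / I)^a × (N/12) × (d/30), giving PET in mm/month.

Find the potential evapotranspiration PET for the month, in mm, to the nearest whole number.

134 mm

10T/I = 10 × 28.3 / 87.7 = 3.2269
(10T/I)^a = 3.2269^1.926 = 9.5482
Uncorrected PET = 16 × 9.5482 = 152.771 mm
Correction = (N/12)(d/30) = (11.3/12)(28/30) = 0.8789
PET = 152.771 × 0.8789 = 134.270 mm/month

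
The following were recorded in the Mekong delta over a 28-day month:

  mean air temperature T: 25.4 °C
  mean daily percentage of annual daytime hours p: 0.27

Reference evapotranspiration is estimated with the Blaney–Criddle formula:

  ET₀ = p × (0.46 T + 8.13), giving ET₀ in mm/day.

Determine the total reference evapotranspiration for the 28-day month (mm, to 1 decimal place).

ET₀ = 0.27 × (0.46 × 25.4 + 8.13) = 0.27 × 19.814 = 5.3498 mm/d
Monthly total = 5.3498 × 28 = 149.794 mm

149.8 mm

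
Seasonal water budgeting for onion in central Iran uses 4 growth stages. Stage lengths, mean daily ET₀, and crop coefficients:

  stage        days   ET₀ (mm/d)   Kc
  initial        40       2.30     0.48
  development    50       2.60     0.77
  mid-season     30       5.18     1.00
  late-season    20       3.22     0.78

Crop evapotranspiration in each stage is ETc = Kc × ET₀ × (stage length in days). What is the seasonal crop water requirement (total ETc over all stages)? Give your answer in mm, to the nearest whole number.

350 mm

initial: 0.48 × 2.30 × 40 = 44.16 mm
development: 0.77 × 2.60 × 50 = 100.10 mm
mid-season: 1.00 × 5.18 × 30 = 155.40 mm
late-season: 0.78 × 3.22 × 20 = 50.23 mm
Seasonal total = 349.89 mm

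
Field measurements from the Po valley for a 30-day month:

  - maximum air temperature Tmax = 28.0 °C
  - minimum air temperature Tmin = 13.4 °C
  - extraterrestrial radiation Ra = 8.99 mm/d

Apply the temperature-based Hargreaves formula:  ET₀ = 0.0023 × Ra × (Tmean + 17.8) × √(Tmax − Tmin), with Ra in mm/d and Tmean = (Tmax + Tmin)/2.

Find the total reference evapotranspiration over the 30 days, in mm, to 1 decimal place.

Tmean = (28.0 + 13.4)/2 = 20.70 °C
ET₀ = 0.0023 × 8.99 × (20.70 + 17.8) × √14.6 = 0.0023 × 8.99 × 38.50 × 3.8210 = 3.0418 mm/d
Over 30 days: 3.0418 × 30 = 91.254 mm

91.3 mm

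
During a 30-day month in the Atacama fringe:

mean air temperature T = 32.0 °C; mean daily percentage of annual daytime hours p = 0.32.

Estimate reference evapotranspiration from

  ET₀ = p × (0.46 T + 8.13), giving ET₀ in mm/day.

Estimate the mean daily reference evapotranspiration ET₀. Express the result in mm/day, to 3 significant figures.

7.31 mm/day

ET₀ = 0.32 × (0.46 × 32.0 + 8.13) = 0.32 × 22.850 = 7.3120 mm/d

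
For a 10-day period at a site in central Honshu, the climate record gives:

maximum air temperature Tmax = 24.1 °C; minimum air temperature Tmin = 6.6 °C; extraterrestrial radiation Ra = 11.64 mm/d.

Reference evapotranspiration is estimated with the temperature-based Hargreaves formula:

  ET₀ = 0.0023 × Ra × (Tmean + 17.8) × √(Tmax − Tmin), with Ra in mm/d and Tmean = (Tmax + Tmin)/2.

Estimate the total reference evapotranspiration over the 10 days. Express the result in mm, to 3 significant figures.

Tmean = (24.1 + 6.6)/2 = 15.35 °C
ET₀ = 0.0023 × 11.64 × (15.35 + 17.8) × √17.5 = 0.0023 × 11.64 × 33.15 × 4.1833 = 3.7126 mm/d
Over 10 days: 3.7126 × 10 = 37.126 mm

37.1 mm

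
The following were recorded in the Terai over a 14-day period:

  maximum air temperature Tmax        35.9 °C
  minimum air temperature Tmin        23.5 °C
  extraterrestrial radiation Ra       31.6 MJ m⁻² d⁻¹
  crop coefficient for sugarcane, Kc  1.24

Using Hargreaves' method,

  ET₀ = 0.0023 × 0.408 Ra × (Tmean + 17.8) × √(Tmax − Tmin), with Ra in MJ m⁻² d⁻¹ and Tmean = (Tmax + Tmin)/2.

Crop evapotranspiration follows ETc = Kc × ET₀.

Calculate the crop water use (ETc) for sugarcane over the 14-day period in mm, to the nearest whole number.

Tmean = (35.9 + 23.5)/2 = 29.70 °C
0.408 Ra = 0.408 × 31.6 = 12.8928 mm/d equivalent
ET₀ = 0.0023 × 12.8928 × (29.70 + 17.8) × √12.4 = 0.0023 × 12.8928 × 47.50 × 3.5214 = 4.9600 mm/d
ETc = Kc × ET₀ = 1.24 × 4.9600 = 6.1504 mm/d
Over 14 days: 6.1504 × 14 = 86.106 mm

86 mm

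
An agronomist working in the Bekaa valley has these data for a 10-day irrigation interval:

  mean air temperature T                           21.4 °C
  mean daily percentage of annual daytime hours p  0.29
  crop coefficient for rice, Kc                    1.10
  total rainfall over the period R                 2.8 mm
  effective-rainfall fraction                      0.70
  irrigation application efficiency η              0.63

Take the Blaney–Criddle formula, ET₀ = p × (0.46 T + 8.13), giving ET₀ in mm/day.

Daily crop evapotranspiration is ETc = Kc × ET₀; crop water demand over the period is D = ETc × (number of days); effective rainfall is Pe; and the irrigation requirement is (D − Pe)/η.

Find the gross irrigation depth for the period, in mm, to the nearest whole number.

ET₀ = 0.29 × (0.46 × 21.4 + 8.13) = 0.29 × 17.974 = 5.2125 mm/d
ETc = Kc × ET₀ = 1.10 × 5.2125 = 5.7338 mm/d
Crop demand D = ETc × 10 d = 5.7338 × 10 = 57.338 mm
Pe = 0.70 × 2.8 = 1.960 mm
D − Pe = 57.338 − 1.960 = 55.378 mm
Gross irrigation = 55.378 / 0.63 = 87.902 mm

88 mm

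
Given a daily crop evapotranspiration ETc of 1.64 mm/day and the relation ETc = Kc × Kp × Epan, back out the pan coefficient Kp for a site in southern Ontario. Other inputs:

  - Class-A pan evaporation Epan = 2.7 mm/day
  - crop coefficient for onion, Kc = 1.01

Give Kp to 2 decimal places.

ETc = Kc × Kp × Epan  ⇒  Kp = ETc / (Kc × Epan)
Kp = 1.64 / (1.01 × 2.7) = 1.64 / 2.727 = 0.6014

0.60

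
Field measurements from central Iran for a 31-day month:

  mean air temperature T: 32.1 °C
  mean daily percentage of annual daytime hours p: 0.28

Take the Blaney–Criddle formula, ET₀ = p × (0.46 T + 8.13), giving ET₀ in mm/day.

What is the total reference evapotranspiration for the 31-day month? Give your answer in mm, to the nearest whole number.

199 mm

ET₀ = 0.28 × (0.46 × 32.1 + 8.13) = 0.28 × 22.896 = 6.4109 mm/d
Monthly total = 6.4109 × 31 = 198.738 mm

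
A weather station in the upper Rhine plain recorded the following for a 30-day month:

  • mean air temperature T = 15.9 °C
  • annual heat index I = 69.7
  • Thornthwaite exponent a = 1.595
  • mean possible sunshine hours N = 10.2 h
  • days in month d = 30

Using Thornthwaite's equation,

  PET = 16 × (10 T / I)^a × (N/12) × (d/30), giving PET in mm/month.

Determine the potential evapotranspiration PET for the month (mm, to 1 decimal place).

50.7 mm

10T/I = 10 × 15.9 / 69.7 = 2.2812
(10T/I)^a = 2.2812^1.595 = 3.7262
Uncorrected PET = 16 × 3.7262 = 59.619 mm
Correction = (N/12)(d/30) = (10.2/12)(30/30) = 0.8500
PET = 59.619 × 0.8500 = 50.676 mm/month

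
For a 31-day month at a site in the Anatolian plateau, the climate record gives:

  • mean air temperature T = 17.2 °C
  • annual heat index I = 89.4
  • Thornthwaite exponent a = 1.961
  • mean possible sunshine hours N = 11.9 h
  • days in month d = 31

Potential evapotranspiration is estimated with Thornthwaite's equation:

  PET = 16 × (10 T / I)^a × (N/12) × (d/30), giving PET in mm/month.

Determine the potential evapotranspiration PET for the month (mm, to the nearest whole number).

59 mm

10T/I = 10 × 17.2 / 89.4 = 1.9239
(10T/I)^a = 1.9239^1.961 = 3.6081
Uncorrected PET = 16 × 3.6081 = 57.730 mm
Correction = (N/12)(d/30) = (11.9/12)(31/30) = 1.0247
PET = 57.730 × 1.0247 = 59.156 mm/month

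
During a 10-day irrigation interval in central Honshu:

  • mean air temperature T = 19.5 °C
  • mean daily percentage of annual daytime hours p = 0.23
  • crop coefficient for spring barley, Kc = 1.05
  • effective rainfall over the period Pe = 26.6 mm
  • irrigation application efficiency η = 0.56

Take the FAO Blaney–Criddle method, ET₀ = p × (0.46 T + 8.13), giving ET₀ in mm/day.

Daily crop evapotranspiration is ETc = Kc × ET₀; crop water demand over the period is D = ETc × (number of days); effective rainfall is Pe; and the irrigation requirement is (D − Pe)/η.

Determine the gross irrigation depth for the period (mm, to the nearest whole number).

ET₀ = 0.23 × (0.46 × 19.5 + 8.13) = 0.23 × 17.100 = 3.9330 mm/d
ETc = Kc × ET₀ = 1.05 × 3.9330 = 4.1297 mm/d
Crop demand D = ETc × 10 d = 4.1297 × 10 = 41.297 mm
D − Pe = 41.297 − 26.6 = 14.697 mm
Gross irrigation = 14.697 / 0.56 = 26.245 mm

26 mm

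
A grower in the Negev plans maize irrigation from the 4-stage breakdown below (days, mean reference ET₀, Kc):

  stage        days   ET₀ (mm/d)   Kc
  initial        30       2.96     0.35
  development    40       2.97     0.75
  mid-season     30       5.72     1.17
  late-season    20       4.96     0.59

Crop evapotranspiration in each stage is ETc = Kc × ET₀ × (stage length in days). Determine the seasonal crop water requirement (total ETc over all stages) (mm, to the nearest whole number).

379 mm

initial: 0.35 × 2.96 × 30 = 31.08 mm
development: 0.75 × 2.97 × 40 = 89.10 mm
mid-season: 1.17 × 5.72 × 30 = 200.77 mm
late-season: 0.59 × 4.96 × 20 = 58.53 mm
Seasonal total = 379.48 mm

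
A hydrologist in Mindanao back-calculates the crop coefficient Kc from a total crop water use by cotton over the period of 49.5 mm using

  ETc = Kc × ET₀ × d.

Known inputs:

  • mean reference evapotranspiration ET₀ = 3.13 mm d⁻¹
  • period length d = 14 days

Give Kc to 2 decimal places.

ETc = Kc × ET₀ × d  ⇒  Kc = ETc / (ET₀ × d)
Kc = 49.5 / (3.13 × 14) = 49.5 / 43.82 = 1.1296

1.13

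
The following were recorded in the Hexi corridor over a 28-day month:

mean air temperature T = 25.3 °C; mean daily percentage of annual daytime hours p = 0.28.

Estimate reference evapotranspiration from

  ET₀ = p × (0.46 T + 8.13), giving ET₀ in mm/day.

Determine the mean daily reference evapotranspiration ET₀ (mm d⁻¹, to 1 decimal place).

5.5 mm d⁻¹

ET₀ = 0.28 × (0.46 × 25.3 + 8.13) = 0.28 × 19.768 = 5.5350 mm/d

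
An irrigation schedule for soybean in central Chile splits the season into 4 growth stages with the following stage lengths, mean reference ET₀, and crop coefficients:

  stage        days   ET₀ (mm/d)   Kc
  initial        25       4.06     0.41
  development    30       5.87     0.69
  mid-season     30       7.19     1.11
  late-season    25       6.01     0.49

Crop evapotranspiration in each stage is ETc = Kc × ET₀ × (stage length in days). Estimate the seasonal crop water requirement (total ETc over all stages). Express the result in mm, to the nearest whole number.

initial: 0.41 × 4.06 × 25 = 41.62 mm
development: 0.69 × 5.87 × 30 = 121.51 mm
mid-season: 1.11 × 7.19 × 30 = 239.43 mm
late-season: 0.49 × 6.01 × 25 = 73.62 mm
Seasonal total = 476.18 mm

476 mm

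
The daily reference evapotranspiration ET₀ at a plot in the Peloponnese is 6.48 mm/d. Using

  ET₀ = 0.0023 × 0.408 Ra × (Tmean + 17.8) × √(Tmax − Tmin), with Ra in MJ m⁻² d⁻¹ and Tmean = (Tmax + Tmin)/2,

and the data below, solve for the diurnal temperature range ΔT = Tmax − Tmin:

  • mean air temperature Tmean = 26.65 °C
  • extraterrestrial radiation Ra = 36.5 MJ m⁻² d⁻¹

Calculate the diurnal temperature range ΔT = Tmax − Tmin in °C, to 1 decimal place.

18.1 °C

√ΔT = ET₀ / [0.0023 × 0.408 × Ra × (Tmean+17.8)] = 6.48 / (0.0023 × 14.8920 × 44.45) = 4.2562
ΔT = 4.2562² = 18.115 °C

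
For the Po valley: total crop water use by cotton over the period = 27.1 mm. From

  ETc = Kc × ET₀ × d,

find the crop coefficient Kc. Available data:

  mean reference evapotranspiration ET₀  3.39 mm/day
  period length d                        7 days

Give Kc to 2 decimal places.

ETc = Kc × ET₀ × d  ⇒  Kc = ETc / (ET₀ × d)
Kc = 27.1 / (3.39 × 7) = 27.1 / 23.73 = 1.1420

1.14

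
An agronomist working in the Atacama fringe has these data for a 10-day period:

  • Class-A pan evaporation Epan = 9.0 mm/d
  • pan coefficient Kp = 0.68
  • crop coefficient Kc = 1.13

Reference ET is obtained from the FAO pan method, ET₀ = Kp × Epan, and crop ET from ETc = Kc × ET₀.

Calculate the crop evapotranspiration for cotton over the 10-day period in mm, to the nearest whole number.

ET₀ = 0.68 × 9.0 = 6.1200 mm/d
ETc = Kc × ET₀ = 1.13 × 6.1200 = 6.9156 mm/d
Over 10 days: 6.9156 × 10 = 69.156 mm

69 mm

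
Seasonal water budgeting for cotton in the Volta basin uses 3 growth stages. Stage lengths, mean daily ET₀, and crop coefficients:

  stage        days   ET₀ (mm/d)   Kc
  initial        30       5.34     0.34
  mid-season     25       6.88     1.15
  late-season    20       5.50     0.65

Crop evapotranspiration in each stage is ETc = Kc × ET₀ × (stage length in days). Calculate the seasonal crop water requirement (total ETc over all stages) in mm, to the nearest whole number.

324 mm

initial: 0.34 × 5.34 × 30 = 54.47 mm
mid-season: 1.15 × 6.88 × 25 = 197.80 mm
late-season: 0.65 × 5.50 × 20 = 71.50 mm
Seasonal total = 323.77 mm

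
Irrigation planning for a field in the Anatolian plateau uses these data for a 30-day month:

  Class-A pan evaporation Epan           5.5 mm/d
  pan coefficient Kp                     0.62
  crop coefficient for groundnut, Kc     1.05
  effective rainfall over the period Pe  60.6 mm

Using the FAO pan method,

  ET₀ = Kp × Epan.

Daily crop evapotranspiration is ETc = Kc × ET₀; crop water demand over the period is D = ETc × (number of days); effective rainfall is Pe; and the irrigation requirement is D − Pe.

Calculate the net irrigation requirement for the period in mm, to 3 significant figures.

46.8 mm

ET₀ = 0.62 × 5.5 = 3.4100 mm/d
ETc = Kc × ET₀ = 1.05 × 3.4100 = 3.5805 mm/d
Crop demand D = ETc × 30 d = 3.5805 × 30 = 107.415 mm
D − Pe = 107.415 − 60.6 = 46.815 mm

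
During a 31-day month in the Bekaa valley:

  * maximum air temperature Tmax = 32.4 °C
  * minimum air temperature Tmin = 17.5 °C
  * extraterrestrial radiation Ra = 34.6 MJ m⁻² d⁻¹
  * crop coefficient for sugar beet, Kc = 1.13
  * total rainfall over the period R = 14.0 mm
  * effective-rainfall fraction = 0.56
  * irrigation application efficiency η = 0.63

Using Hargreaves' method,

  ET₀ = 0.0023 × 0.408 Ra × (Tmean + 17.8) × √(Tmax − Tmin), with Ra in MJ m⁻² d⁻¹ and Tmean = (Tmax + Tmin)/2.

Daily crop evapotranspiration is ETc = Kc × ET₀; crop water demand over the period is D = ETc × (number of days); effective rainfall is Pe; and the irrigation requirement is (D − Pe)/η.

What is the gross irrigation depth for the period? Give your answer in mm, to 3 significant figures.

Tmean = (32.4 + 17.5)/2 = 24.95 °C
0.408 Ra = 0.408 × 34.6 = 14.1168 mm/d equivalent
ET₀ = 0.0023 × 14.1168 × (24.95 + 17.8) × √14.9 = 0.0023 × 14.1168 × 42.75 × 3.8601 = 5.3580 mm/d
ETc = Kc × ET₀ = 1.13 × 5.3580 = 6.0545 mm/d
Crop demand D = ETc × 31 d = 6.0545 × 31 = 187.690 mm
Pe = 0.56 × 14.0 = 7.840 mm
D − Pe = 187.690 − 7.840 = 179.850 mm
Gross irrigation = 179.850 / 0.63 = 285.476 mm

285 mm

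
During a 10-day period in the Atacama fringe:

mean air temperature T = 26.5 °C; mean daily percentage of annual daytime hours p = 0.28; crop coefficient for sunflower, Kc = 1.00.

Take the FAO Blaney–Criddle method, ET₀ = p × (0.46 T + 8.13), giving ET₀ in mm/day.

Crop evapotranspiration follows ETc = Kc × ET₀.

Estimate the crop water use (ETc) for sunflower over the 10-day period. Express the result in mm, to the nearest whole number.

ET₀ = 0.28 × (0.46 × 26.5 + 8.13) = 0.28 × 20.320 = 5.6896 mm/d
ETc = Kc × ET₀ = 1.00 × 5.6896 = 5.6896 mm/d
Over 10 days: 5.6896 × 10 = 56.896 mm

57 mm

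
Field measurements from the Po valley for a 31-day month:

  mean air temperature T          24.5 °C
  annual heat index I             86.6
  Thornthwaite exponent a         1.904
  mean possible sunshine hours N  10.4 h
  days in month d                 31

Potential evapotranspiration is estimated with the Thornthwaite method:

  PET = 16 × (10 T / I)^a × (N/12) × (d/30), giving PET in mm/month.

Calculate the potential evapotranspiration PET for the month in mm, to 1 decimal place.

10T/I = 10 × 24.5 / 86.6 = 2.8291
(10T/I)^a = 2.8291^1.904 = 7.2433
Uncorrected PET = 16 × 7.2433 = 115.893 mm
Correction = (N/12)(d/30) = (10.4/12)(31/30) = 0.8956
PET = 115.893 × 0.8956 = 103.794 mm/month

103.8 mm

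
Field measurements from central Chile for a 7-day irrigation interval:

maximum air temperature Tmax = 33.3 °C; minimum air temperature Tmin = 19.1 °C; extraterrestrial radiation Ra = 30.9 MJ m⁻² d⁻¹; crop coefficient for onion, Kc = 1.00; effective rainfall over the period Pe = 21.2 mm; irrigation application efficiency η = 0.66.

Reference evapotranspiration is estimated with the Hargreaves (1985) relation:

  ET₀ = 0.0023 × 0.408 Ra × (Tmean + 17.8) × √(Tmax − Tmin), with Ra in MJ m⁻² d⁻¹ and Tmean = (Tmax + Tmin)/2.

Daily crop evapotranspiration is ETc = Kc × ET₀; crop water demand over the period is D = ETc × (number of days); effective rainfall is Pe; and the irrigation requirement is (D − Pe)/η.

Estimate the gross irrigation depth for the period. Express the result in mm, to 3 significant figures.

Tmean = (33.3 + 19.1)/2 = 26.20 °C
0.408 Ra = 0.408 × 30.9 = 12.6072 mm/d equivalent
ET₀ = 0.0023 × 12.6072 × (26.20 + 17.8) × √14.2 = 0.0023 × 12.6072 × 44.00 × 3.7683 = 4.8078 mm/d
ETc = Kc × ET₀ = 1.00 × 4.8078 = 4.8078 mm/d
Crop demand D = ETc × 7 d = 4.8078 × 7 = 33.655 mm
D − Pe = 33.655 − 21.2 = 12.455 mm
Gross irrigation = 12.455 / 0.66 = 18.871 mm

18.9 mm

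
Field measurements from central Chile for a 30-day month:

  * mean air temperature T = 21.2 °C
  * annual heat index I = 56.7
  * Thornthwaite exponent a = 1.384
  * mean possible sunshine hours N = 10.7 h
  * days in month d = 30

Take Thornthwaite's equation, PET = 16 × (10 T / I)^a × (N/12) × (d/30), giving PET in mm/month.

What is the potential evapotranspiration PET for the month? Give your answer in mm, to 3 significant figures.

10T/I = 10 × 21.2 / 56.7 = 3.7390
(10T/I)^a = 3.7390^1.384 = 6.2043
Uncorrected PET = 16 × 6.2043 = 99.269 mm
Correction = (N/12)(d/30) = (10.7/12)(30/30) = 0.8917
PET = 99.269 × 0.8917 = 88.518 mm/month

88.5 mm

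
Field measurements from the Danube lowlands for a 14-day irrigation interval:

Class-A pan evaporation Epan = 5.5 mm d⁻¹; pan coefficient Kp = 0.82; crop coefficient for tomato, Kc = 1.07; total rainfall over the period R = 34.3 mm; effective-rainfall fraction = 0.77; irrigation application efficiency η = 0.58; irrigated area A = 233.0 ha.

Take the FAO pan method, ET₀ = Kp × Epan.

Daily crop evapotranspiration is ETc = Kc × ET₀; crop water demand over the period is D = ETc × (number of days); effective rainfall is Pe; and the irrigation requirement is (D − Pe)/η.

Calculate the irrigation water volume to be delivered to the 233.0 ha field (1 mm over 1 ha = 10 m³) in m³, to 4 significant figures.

ET₀ = 0.82 × 5.5 = 4.5100 mm/d
ETc = Kc × ET₀ = 1.07 × 4.5100 = 4.8257 mm/d
Crop demand D = ETc × 14 d = 4.8257 × 14 = 67.560 mm
Pe = 0.77 × 34.3 = 26.411 mm
D − Pe = 67.560 − 26.411 = 41.149 mm
Gross irrigation = 41.149 / 0.58 = 70.947 mm
Volume = 70.947 mm × 233.0 ha × 10 = 165306.5 m³

165300 m³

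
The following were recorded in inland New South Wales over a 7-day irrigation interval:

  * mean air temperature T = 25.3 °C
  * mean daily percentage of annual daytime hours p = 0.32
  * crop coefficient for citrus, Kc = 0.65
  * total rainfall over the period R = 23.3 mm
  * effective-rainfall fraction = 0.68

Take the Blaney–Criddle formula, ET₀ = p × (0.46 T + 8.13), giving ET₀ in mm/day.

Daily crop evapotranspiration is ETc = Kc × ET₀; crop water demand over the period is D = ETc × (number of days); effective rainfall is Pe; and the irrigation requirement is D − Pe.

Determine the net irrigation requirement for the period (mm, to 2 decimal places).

12.94 mm

ET₀ = 0.32 × (0.46 × 25.3 + 8.13) = 0.32 × 19.768 = 6.3258 mm/d
ETc = Kc × ET₀ = 0.65 × 6.3258 = 4.1118 mm/d
Crop demand D = ETc × 7 d = 4.1118 × 7 = 28.783 mm
Pe = 0.68 × 23.3 = 15.844 mm
D − Pe = 28.783 − 15.844 = 12.939 mm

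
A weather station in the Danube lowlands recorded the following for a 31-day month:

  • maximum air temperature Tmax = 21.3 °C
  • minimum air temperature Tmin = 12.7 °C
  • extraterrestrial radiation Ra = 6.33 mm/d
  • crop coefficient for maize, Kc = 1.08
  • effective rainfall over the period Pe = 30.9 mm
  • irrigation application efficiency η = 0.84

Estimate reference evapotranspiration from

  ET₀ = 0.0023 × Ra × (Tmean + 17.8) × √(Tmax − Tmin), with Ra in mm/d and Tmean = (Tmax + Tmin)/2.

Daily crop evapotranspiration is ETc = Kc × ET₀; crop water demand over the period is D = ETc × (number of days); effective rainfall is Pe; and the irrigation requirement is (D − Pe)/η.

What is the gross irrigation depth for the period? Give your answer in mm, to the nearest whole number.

Tmean = (21.3 + 12.7)/2 = 17.00 °C
ET₀ = 0.0023 × 6.33 × (17.00 + 17.8) × √8.6 = 0.0023 × 6.33 × 34.80 × 2.9326 = 1.4858 mm/d
ETc = Kc × ET₀ = 1.08 × 1.4858 = 1.6047 mm/d
Crop demand D = ETc × 31 d = 1.6047 × 31 = 49.746 mm
D − Pe = 49.746 − 30.9 = 18.846 mm
Gross irrigation = 18.846 / 0.84 = 22.436 mm

22 mm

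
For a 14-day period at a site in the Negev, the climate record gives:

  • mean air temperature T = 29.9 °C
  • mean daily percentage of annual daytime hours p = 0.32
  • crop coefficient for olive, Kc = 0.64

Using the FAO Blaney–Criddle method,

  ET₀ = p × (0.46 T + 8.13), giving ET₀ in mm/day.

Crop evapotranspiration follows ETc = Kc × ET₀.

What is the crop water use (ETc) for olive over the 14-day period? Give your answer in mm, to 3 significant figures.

62.7 mm

ET₀ = 0.32 × (0.46 × 29.9 + 8.13) = 0.32 × 21.884 = 7.0029 mm/d
ETc = Kc × ET₀ = 0.64 × 7.0029 = 4.4819 mm/d
Over 14 days: 4.4819 × 14 = 62.747 mm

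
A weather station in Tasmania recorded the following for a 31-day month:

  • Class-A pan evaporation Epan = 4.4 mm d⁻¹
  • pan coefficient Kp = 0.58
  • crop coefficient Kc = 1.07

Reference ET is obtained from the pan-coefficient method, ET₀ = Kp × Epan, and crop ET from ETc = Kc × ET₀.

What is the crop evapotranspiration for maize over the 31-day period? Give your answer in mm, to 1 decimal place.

84.6 mm

ET₀ = 0.58 × 4.4 = 2.5520 mm/d
ETc = Kc × ET₀ = 1.07 × 2.5520 = 2.7306 mm/d
Over 31 days: 2.7306 × 31 = 84.649 mm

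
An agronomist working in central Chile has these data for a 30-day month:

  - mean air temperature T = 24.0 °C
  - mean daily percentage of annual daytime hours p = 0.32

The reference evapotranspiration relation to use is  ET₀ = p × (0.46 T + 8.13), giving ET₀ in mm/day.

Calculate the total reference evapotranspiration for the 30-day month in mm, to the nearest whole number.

184 mm

ET₀ = 0.32 × (0.46 × 24.0 + 8.13) = 0.32 × 19.170 = 6.1344 mm/d
Monthly total = 6.1344 × 30 = 184.032 mm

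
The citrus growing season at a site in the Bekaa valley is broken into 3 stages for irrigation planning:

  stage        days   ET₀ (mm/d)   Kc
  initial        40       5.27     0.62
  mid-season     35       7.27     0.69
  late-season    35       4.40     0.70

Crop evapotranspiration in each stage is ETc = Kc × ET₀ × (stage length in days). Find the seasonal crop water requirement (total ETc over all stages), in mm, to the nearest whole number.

414 mm

initial: 0.62 × 5.27 × 40 = 130.70 mm
mid-season: 0.69 × 7.27 × 35 = 175.57 mm
late-season: 0.70 × 4.40 × 35 = 107.80 mm
Seasonal total = 414.07 mm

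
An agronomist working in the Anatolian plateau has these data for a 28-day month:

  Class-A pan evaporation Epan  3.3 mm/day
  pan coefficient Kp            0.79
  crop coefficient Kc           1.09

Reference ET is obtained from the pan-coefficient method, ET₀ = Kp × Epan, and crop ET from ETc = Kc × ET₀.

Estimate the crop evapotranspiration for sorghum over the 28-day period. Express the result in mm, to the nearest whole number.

ET₀ = 0.79 × 3.3 = 2.6070 mm/d
ETc = Kc × ET₀ = 1.09 × 2.6070 = 2.8416 mm/d
Over 28 days: 2.8416 × 28 = 79.565 mm

80 mm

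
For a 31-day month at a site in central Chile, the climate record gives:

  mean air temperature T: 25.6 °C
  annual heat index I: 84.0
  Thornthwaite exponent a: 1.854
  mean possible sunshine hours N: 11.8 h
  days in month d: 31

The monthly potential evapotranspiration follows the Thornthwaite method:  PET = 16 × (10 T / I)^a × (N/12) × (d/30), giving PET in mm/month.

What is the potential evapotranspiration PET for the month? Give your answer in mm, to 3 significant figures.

128 mm

10T/I = 10 × 25.6 / 84.0 = 3.0476
(10T/I)^a = 3.0476^1.854 = 7.8933
Uncorrected PET = 16 × 7.8933 = 126.293 mm
Correction = (N/12)(d/30) = (11.8/12)(31/30) = 1.0161
PET = 126.293 × 1.0161 = 128.326 mm/month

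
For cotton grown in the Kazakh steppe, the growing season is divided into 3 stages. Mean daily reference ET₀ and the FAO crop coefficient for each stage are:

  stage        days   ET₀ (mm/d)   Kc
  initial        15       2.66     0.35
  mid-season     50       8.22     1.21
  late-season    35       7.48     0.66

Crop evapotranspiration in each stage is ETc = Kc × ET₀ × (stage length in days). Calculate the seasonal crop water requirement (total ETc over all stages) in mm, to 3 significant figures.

684 mm

initial: 0.35 × 2.66 × 15 = 13.97 mm
mid-season: 1.21 × 8.22 × 50 = 497.31 mm
late-season: 0.66 × 7.48 × 35 = 172.79 mm
Seasonal total = 684.07 mm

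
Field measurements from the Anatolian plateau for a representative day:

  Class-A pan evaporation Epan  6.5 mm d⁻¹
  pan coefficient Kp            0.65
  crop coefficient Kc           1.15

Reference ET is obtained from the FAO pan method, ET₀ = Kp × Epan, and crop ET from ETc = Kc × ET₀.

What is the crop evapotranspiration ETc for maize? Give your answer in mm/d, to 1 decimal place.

4.9 mm/d

ET₀ = 0.65 × 6.5 = 4.2250 mm/d
ETc = Kc × ET₀ = 1.15 × 4.2250 = 4.8588 mm/d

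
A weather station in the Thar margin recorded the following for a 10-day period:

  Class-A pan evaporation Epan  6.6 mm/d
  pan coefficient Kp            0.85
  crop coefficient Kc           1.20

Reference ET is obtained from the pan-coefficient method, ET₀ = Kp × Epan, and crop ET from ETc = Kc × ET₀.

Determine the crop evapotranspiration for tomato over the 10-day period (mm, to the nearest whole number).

67 mm

ET₀ = 0.85 × 6.6 = 5.6100 mm/d
ETc = Kc × ET₀ = 1.20 × 5.6100 = 6.7320 mm/d
Over 10 days: 6.7320 × 10 = 67.320 mm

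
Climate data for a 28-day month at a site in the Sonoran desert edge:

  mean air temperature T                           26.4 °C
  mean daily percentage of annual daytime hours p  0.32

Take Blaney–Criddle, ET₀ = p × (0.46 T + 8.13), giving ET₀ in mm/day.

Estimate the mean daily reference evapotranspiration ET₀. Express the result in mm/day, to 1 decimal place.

ET₀ = 0.32 × (0.46 × 26.4 + 8.13) = 0.32 × 20.274 = 6.4877 mm/d

6.5 mm/day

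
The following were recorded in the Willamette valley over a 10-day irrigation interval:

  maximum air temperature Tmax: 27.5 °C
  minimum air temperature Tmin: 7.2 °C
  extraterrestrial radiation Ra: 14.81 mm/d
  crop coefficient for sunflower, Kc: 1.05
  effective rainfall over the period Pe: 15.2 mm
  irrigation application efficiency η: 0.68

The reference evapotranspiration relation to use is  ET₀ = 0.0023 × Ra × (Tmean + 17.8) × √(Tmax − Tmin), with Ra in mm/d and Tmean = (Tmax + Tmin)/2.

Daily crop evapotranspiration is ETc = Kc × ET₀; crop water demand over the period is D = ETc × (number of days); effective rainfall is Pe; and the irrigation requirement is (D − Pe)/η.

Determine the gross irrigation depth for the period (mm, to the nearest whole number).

Tmean = (27.5 + 7.2)/2 = 17.35 °C
ET₀ = 0.0023 × 14.81 × (17.35 + 17.8) × √20.3 = 0.0023 × 14.81 × 35.15 × 4.5056 = 5.3946 mm/d
ETc = Kc × ET₀ = 1.05 × 5.3946 = 5.6643 mm/d
Crop demand D = ETc × 10 d = 5.6643 × 10 = 56.643 mm
D − Pe = 56.643 − 15.2 = 41.443 mm
Gross irrigation = 41.443 / 0.68 = 60.946 mm

61 mm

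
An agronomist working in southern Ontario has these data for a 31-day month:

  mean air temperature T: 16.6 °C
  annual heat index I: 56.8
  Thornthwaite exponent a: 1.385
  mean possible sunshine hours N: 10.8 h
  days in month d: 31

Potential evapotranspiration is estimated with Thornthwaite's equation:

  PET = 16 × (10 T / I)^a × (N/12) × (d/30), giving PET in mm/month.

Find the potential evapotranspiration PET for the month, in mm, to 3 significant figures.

10T/I = 10 × 16.6 / 56.8 = 2.9225
(10T/I)^a = 2.9225^1.385 = 4.4164
Uncorrected PET = 16 × 4.4164 = 70.662 mm
Correction = (N/12)(d/30) = (10.8/12)(31/30) = 0.9300
PET = 70.662 × 0.9300 = 65.716 mm/month

65.7 mm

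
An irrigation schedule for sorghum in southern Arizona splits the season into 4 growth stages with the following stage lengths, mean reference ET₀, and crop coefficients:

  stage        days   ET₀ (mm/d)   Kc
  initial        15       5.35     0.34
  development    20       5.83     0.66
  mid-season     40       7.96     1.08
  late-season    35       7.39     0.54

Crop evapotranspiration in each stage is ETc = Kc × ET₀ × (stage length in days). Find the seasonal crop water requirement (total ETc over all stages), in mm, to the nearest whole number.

initial: 0.34 × 5.35 × 15 = 27.29 mm
development: 0.66 × 5.83 × 20 = 76.96 mm
mid-season: 1.08 × 7.96 × 40 = 343.87 mm
late-season: 0.54 × 7.39 × 35 = 139.67 mm
Seasonal total = 587.79 mm

588 mm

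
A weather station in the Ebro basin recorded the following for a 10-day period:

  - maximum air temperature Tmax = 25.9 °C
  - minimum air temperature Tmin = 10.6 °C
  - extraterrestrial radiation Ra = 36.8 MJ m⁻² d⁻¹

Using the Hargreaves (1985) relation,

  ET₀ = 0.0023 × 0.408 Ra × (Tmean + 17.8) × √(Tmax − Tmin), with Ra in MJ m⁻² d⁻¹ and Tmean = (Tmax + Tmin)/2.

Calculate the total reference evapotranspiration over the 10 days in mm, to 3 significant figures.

48.7 mm

Tmean = (25.9 + 10.6)/2 = 18.25 °C
0.408 Ra = 0.408 × 36.8 = 15.0144 mm/d equivalent
ET₀ = 0.0023 × 15.0144 × (18.25 + 17.8) × √15.3 = 0.0023 × 15.0144 × 36.05 × 3.9115 = 4.8695 mm/d
Over 10 days: 4.8695 × 10 = 48.695 mm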